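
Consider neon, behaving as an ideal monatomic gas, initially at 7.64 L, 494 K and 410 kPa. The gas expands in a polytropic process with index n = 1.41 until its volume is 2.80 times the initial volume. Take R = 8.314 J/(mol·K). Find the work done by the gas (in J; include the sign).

2630 J

n = P₁V₁/(RT₁) = 410×7.64/(8.314×494) = 0.763 mol.
Polytropic n=1.41: T₂ = T₁(V₁/V₂)^(n−1) = 494×(0.357)^0.41 = 324 K; P₂ = P₁(V₁/V₂)^n = 96.0 kPa.
W = (P₁V₁−P₂V₂)/(n−1) = (410×7.64−96.0×21.4)/0.41 = 2630 J.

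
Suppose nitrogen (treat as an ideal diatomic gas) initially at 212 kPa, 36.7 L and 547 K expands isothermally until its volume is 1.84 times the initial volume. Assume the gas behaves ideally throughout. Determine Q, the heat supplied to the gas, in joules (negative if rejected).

4740 J

n = P₁V₁/(RT₁) = 212×36.7/(8.314×547) = 1.71 mol.
Isothermal: T stays 547 K; PV = const ⇒ V₂ = 67.5 L, P₂ = 115 kPa.
ΔU = 0 (ideal gas, T constant).
W = nRT ln(V₂/V₁) = 1.71×8.314×547×ln(1.84) = 4740 J.
Q = ΔU + W = 4740 J.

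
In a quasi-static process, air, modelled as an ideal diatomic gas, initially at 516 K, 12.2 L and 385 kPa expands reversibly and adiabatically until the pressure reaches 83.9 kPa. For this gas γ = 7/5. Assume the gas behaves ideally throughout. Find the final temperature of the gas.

334 K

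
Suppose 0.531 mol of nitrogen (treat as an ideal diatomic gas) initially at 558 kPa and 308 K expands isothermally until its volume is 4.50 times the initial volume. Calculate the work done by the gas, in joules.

2050 J

V₁ = nRT₁/P₁ = 0.531×8.314×308/558 = 2.44 L.
Isothermal: T stays 308 K; PV = const ⇒ V₂ = 11.0 L, P₂ = 124 kPa.
W = nRT ln(V₂/V₁) = 0.531×8.314×308×ln(4.50) = 2050 J.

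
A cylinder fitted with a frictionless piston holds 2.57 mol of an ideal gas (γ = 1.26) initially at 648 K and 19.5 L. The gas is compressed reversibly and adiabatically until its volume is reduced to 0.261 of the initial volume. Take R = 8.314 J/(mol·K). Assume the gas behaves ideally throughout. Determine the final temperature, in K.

P₁ = nRT₁/V₁ = 2.57×8.314×648/19.5 = 710 kPa.
Adiabatic: TV^(γ−1) = const ⇒ T₂ = 648×(3.83)^0.260 = 919 K; PV^γ = const ⇒ P₂ = 3860 kPa.

919 K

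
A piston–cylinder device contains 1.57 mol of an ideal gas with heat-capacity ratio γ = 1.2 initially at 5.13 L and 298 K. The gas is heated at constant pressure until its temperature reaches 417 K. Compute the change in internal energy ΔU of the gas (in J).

7770 J

P₁ = nRT₁/V₁ = 1.57×8.314×298/5.13 = 758 kPa.
Isobaric: P stays 758 kPa; V/T = const ⇒ T₂ = 417 K, V₂ = 7.18 L.
For an ideal gas ΔU = nCvΔT with Cv = R/(γ−1) = 41.6 J/(mol·K).
ΔU = 1.57×41.6×(417−298) = 7770 J.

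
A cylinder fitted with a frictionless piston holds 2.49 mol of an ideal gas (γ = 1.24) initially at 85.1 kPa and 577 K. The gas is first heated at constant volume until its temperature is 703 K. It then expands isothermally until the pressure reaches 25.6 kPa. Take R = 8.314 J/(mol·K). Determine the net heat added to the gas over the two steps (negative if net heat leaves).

V₁ = nRT₁/P₁ = 2.49×8.314×577/85.1 = 140 L.
Step 1 — Isochoric: V stays 140 L; P/T = const ⇒ T₂ = 703 K, P₂ = 104 kPa.
W = 0 (no volume change).
ΔU = nCvΔT = 2.49×34.6×(703−577) = 10900 J.
Q = ΔU = 10900 J.
State after step 1: P = 104 kPa, V = 140 L, T = 703 K.
Step 2 — Isothermal: T stays 703 K; PV = const ⇒ V₂ = 568 L, P₂ = 25.6 kPa.
ΔU = 0 (ideal gas, T constant).
W = nRT ln(V₂/V₁) = 2.49×8.314×703×ln(4.05) = 20400 J.
Q = ΔU + W = 20400 J.
Net over both steps: W = 20400 J, Q = 31200 J, ΔU = 10900 J.

31200 J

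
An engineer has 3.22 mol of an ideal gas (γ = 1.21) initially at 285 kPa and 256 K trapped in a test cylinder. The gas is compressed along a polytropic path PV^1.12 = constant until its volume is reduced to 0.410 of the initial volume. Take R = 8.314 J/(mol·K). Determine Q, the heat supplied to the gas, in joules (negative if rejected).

V₁ = nRT₁/P₁ = 3.22×8.314×256/285 = 24.0 L.
Polytropic n=1.12: T₂ = T₁(V₁/V₂)^(n−1) = 256×(2.44)^0.12 = 285 K; P₂ = P₁(V₁/V₂)^n = 774 kPa.
W = (P₁V₁−P₂V₂)/(n−1) = (285×24.0−774×9.86)/0.12 = -6450 J.
ΔU = nCvΔT = 3.22×39.6×(285−256) = 3690 J.
Q = ΔU + W = -2760 J.

-2760 J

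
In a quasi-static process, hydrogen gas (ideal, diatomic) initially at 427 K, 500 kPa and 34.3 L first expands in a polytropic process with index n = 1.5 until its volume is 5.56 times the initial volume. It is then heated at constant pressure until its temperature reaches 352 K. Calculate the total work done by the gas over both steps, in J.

26600 J

n = P₁V₁/(RT₁) = 500×34.3/(8.314×427) = 4.83 mol.
Step 1 — Polytropic n=1.5: T₂ = T₁(V₁/V₂)^(n−1) = 427×(0.180)^0.50 = 181 K; P₂ = P₁(V₁/V₂)^n = 38.1 kPa.
W = (P₁V₁−P₂V₂)/(n−1) = (500×34.3−38.1×191)/0.50 = 19800 J.
ΔU = nCvΔT = 4.83×20.8×(181−427) = -24700 J.
Q = ΔU + W = -4940 J.
State after step 1: P = 38.1 kPa, V = 191 L, T = 181 K.
Step 2 — Isobaric: P stays 38.1 kPa; V/T = const ⇒ T₂ = 352 K, V₂ = 371 L.
W = PΔV = 38.1×(371−191) kPa·L = 6860 J.
ΔU = nCvΔT = 4.83×20.8×(352−181) = 17200 J.
Q = ΔU + W = nCpΔT = 24000 J.
Net over both steps: W = 26600 J, Q = 19100 J, ΔU = -7530 J.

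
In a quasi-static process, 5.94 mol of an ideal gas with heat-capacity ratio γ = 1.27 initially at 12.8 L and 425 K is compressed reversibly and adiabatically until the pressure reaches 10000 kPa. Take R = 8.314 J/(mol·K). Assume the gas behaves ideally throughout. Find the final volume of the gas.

P₁ = nRT₁/V₁ = 5.94×8.314×425/12.8 = 1640 kPa.
Adiabatic: T₂/T₁ = (P₂/P₁)^((γ−1)/γ) ⇒ T₂ = 425×(6.10)^0.213 = 624 K; V₂ = 3.08 L.

3.08 L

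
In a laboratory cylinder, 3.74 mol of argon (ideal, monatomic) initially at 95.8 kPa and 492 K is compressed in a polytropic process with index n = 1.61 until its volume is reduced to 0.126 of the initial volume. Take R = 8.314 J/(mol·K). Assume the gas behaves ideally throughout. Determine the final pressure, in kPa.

2690 kPa

V₁ = nRT₁/P₁ = 3.74×8.314×492/95.8 = 160 L.
Polytropic n=1.61: T₂ = T₁(V₁/V₂)^(n−1) = 492×(7.94)^0.61 = 1740 K; P₂ = P₁(V₁/V₂)^n = 2690 kPa.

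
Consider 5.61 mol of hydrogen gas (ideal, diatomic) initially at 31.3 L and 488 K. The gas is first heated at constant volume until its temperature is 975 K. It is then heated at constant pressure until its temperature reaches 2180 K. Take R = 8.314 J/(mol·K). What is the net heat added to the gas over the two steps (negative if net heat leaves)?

P₁ = nRT₁/V₁ = 5.61×8.314×488/31.3 = 727 kPa.
Step 1 — Isochoric: V stays 31.3 L; P/T = const ⇒ T₂ = 975 K, P₂ = 1450 kPa.
W = 0 (no volume change).
ΔU = nCvΔT = 5.61×20.8×(975−488) = 56800 J.
Q = ΔU = 56800 J.
State after step 1: P = 1450 kPa, V = 31.3 L, T = 975 K.
Step 2 — Isobaric: P stays 1450 kPa; V/T = const ⇒ T₂ = 2180 K, V₂ = 70.0 L.
W = PΔV = 1450×(70.0−31.3) kPa·L = 56200 J.
ΔU = nCvΔT = 5.61×20.8×(2180−975) = 141000 J.
Q = ΔU + W = nCpΔT = 197000 J.
Net over both steps: W = 56200 J, Q = 253000 J, ΔU = 197000 J.

253000 J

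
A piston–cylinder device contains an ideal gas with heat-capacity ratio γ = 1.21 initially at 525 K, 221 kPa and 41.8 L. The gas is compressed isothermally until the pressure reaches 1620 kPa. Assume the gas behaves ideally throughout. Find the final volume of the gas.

Isothermal: T stays 525 K; PV = const ⇒ V₂ = 5.70 L, P₂ = 1620 kPa.

5.70 L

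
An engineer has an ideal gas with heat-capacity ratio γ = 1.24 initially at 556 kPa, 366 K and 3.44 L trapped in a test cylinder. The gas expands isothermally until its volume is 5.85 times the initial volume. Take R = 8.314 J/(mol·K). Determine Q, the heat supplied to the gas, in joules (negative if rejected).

3380 J

n = P₁V₁/(RT₁) = 556×3.44/(8.314×366) = 0.629 mol.
Isothermal: T stays 366 K; PV = const ⇒ V₂ = 20.1 L, P₂ = 95.0 kPa.
ΔU = 0 (ideal gas, T constant).
W = nRT ln(V₂/V₁) = 0.629×8.314×366×ln(5.85) = 3380 J.
Q = ΔU + W = 3380 J.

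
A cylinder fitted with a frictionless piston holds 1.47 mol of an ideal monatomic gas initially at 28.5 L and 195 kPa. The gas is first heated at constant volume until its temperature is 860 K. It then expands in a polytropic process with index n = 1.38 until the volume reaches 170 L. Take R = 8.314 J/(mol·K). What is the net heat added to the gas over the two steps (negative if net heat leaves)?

T₁ = P₁V₁/(nR) = 195×28.5/(1.47×8.314) = 455 K.
Step 1 — Isochoric: V stays 28.5 L; P/T = const ⇒ T₂ = 860 K, P₂ = 369 kPa.
W = 0 (no volume change).
ΔU = nCvΔT = 1.47×12.5×(860−455) = 7430 J.
Q = ΔU = 7430 J.
State after step 1: P = 369 kPa, V = 28.5 L, T = 860 K.
Step 2 — Polytropic n=1.38: T₂ = T₁(V₁/V₂)^(n−1) = 860×(0.168)^0.38 = 436 K; P₂ = P₁(V₁/V₂)^n = 31.4 kPa.
W = (P₁V₁−P₂V₂)/(n−1) = (369×28.5−31.4×170)/0.38 = 13600 J.
ΔU = nCvΔT = 1.47×12.5×(436−860) = -7770 J.
Q = ΔU + W = 5860 J.
Net over both steps: W = 13600 J, Q = 13300 J, ΔU = -338 J.

13300 J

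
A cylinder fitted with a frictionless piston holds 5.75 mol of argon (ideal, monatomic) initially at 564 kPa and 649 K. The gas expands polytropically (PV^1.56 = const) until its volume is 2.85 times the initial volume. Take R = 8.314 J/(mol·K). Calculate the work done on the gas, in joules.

V₁ = nRT₁/P₁ = 5.75×8.314×649/564 = 55.0 L.
Polytropic n=1.56: T₂ = T₁(V₁/V₂)^(n−1) = 649×(0.351)^0.56 = 361 K; P₂ = P₁(V₁/V₂)^n = 110 kPa.
W = (P₁V₁−P₂V₂)/(n−1) = (564×55.0−110×157)/0.56 = 24600 J.
Work done on the gas = −W_by = -24600 J.

-24600 J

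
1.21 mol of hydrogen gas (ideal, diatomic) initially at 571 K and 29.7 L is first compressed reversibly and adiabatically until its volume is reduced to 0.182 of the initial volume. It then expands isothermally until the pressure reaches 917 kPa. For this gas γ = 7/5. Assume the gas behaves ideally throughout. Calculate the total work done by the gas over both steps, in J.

P₁ = nRT₁/V₁ = 1.21×8.314×571/29.7 = 193 kPa.
Step 1 — Adiabatic: TV^(γ−1) = const ⇒ T₂ = 571×(5.49)^0.400 = 1130 K; PV^γ = const ⇒ P₂ = 2100 kPa.
ΔU = nCvΔT = 1.21×20.8×(1130−571) = 14000 J.
Q = 0 for an adiabatic process, so W = −ΔU = -14000 J.
State after step 1: P = 2100 kPa, V = 5.41 L, T = 1130 K.
Step 2 — Isothermal: T stays 1130 K; PV = const ⇒ V₂ = 12.4 L, P₂ = 917 kPa.
ΔU = 0 (ideal gas, T constant).
W = nRT ln(V₂/V₁) = 1.21×8.314×1130×ln(2.29) = 9410 J.
Q = ΔU + W = 9410 J.
Net over both steps: W = -4610 J, Q = 9410 J, ΔU = 14000 J.

-4610 J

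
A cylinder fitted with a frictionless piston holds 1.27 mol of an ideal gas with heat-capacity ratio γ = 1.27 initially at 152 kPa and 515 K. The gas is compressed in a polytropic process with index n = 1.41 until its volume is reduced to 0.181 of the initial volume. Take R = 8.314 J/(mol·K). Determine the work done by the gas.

-13500 J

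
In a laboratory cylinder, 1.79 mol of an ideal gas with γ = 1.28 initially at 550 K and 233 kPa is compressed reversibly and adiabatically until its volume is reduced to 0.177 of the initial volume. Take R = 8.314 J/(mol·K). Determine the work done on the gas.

V₁ = nRT₁/P₁ = 1.79×8.314×550/233 = 35.1 L.
Adiabatic: TV^(γ−1) = const ⇒ T₂ = 550×(5.65)^0.280 = 893 K; PV^γ = const ⇒ P₂ = 2140 kPa.
ΔU = nCvΔT = 1.79×29.7×(893−550) = 18200 J.
Q = 0 for an adiabatic process, so W = −ΔU = -18200 J.
Work done on the gas = −W_by = 18200 J.

18200 J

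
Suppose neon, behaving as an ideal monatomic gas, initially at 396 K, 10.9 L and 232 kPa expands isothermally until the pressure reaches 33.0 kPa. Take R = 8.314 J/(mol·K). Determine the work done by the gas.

4930 J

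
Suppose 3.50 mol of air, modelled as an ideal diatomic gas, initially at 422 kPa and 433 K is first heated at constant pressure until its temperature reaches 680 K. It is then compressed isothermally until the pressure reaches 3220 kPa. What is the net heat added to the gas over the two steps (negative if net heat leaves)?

-15100 J

V₁ = nRT₁/P₁ = 3.50×8.314×433/422 = 29.9 L.
Step 1 — Isobaric: P stays 422 kPa; V/T = const ⇒ T₂ = 680 K, V₂ = 46.9 L.
W = PΔV = 422×(46.9−29.9) kPa·L = 7190 J.
ΔU = nCvΔT = 3.50×20.8×(680−433) = 18000 J.
Q = ΔU + W = nCpΔT = 25200 J.
State after step 1: P = 422 kPa, V = 46.9 L, T = 680 K.
Step 2 — Isothermal: T stays 680 K; PV = const ⇒ V₂ = 6.15 L, P₂ = 3220 kPa.
ΔU = 0 (ideal gas, T constant).
W = nRT ln(V₂/V₁) = 3.50×8.314×680×ln(0.131) = -40200 J.
Q = ΔU + W = -40200 J.
Net over both steps: W = -33000 J, Q = -15100 J, ΔU = 18000 J.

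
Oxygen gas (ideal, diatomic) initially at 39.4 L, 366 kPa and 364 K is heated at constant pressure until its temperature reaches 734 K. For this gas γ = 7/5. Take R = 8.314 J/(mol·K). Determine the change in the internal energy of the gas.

n = P₁V₁/(RT₁) = 366×39.4/(8.314×364) = 4.77 mol.
Isobaric: P stays 366 kPa; V/T = const ⇒ T₂ = 734 K, V₂ = 79.4 L.
For an ideal gas ΔU = nCvΔT with Cv = (5/2)R = 20.8 J/(mol·K).
ΔU = 4.77×20.8×(734−364) = 36600 J.

36600 J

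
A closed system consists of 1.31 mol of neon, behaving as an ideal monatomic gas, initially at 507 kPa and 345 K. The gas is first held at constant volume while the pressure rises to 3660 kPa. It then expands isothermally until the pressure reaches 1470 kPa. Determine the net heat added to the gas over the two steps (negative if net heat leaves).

59800 J

V₁ = nRT₁/P₁ = 1.31×8.314×345/507 = 7.41 L.
Step 1 — Isochoric: V stays 7.41 L; P/T = const ⇒ T₂ = 2490 K, P₂ = 3660 kPa.
W = 0 (no volume change).
ΔU = nCvΔT = 1.31×12.5×(2490−345) = 35100 J.
Q = ΔU = 35100 J.
State after step 1: P = 3660 kPa, V = 7.41 L, T = 2490 K.
Step 2 — Isothermal: T stays 2490 K; PV = const ⇒ V₂ = 18.5 L, P₂ = 1470 kPa.
ΔU = 0 (ideal gas, T constant).
W = nRT ln(V₂/V₁) = 1.31×8.314×2490×ln(2.49) = 24700 J.
Q = ΔU + W = 24700 J.
Net over both steps: W = 24700 J, Q = 59800 J, ΔU = 35100 J.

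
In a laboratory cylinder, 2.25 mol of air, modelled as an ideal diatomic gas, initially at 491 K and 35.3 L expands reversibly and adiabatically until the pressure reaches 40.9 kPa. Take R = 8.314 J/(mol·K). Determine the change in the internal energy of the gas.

-9430 J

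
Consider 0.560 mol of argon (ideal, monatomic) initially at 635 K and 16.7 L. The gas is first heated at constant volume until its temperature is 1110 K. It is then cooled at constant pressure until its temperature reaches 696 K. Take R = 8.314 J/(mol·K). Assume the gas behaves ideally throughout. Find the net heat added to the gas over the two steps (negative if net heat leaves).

P₁ = nRT₁/V₁ = 0.560×8.314×635/16.7 = 177 kPa.
Step 1 — Isochoric: V stays 16.7 L; P/T = const ⇒ T₂ = 1110 K, P₂ = 309 kPa.
W = 0 (no volume change).
ΔU = nCvΔT = 0.560×12.5×(1110−635) = 3320 J.
Q = ΔU = 3320 J.
State after step 1: P = 309 kPa, V = 16.7 L, T = 1110 K.
Step 2 — Isobaric: P stays 309 kPa; V/T = const ⇒ T₂ = 696 K, V₂ = 10.5 L.
W = PΔV = 309×(10.5−16.7) kPa·L = -1930 J.
ΔU = nCvΔT = 0.560×12.5×(696−1110) = -2890 J.
Q = ΔU + W = nCpΔT = -4820 J.
Net over both steps: W = -1930 J, Q = -1500 J, ΔU = 426 J.

-1500 J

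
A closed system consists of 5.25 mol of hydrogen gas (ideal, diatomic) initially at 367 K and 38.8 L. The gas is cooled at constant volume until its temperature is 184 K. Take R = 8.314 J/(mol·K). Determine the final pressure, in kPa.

207 kPa

P₁ = nRT₁/V₁ = 5.25×8.314×367/38.8 = 413 kPa.
Isochoric: V stays 38.8 L; P/T = const ⇒ T₂ = 184 K, P₂ = 207 kPa.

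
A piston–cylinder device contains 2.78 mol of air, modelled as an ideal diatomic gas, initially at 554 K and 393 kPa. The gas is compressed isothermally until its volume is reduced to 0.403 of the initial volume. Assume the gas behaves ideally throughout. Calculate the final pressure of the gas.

V₁ = nRT₁/P₁ = 2.78×8.314×554/393 = 32.6 L.
Isothermal: T stays 554 K; PV = const ⇒ V₂ = 13.1 L, P₂ = 975 kPa.

975 kPa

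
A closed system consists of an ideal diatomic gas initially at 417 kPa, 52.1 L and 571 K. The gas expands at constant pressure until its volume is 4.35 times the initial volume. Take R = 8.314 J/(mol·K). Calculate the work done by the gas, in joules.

n = P₁V₁/(RT₁) = 417×52.1/(8.314×571) = 4.58 mol.
Isobaric: P stays 417 kPa; V/T = const ⇒ T₂ = 2480 K, V₂ = 227 L.
W = PΔV = 417×(227−52.1) kPa·L = 72800 J.

72800 J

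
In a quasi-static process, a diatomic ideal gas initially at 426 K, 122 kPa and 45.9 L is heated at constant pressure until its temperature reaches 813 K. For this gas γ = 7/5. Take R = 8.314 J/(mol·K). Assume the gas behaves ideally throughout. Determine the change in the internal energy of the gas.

n = P₁V₁/(RT₁) = 122×45.9/(8.314×426) = 1.58 mol.
Isobaric: P stays 122 kPa; V/T = const ⇒ T₂ = 813 K, V₂ = 87.6 L.
For an ideal gas ΔU = nCvΔT with Cv = (5/2)R = 20.8 J/(mol·K).
ΔU = 1.58×20.8×(813−426) = 12700 J.

12700 J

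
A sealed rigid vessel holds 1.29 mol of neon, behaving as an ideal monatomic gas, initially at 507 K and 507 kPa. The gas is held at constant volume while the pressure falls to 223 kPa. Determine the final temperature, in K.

223 K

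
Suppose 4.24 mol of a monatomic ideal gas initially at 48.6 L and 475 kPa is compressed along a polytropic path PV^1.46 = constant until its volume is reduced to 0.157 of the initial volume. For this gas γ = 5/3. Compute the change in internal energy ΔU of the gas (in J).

46500 J

T₁ = P₁V₁/(nR) = 475×48.6/(4.24×8.314) = 655 K.
Polytropic n=1.46: T₂ = T₁(V₁/V₂)^(n−1) = 655×(6.37)^0.46 = 1530 K; P₂ = P₁(V₁/V₂)^n = 7090 kPa.
For an ideal gas ΔU = nCvΔT with Cv = (3/2)R = 12.5 J/(mol·K).
ΔU = 4.24×12.5×(1530−655) = 46500 J.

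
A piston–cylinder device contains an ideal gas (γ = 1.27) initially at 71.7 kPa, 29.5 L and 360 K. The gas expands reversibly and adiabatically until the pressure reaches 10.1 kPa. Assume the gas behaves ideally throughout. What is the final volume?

138 L

Adiabatic: T₂/T₁ = (P₂/P₁)^((γ−1)/γ) ⇒ T₂ = 360×(0.141)^0.213 = 237 K; V₂ = 138 L.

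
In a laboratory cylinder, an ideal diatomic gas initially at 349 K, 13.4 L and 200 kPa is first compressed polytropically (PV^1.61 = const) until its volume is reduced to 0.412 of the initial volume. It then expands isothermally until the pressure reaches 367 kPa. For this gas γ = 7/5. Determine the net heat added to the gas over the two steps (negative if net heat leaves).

5430 J

n = P₁V₁/(RT₁) = 200×13.4/(8.314×349) = 0.924 mol.
Step 1 — Polytropic n=1.61: T₂ = T₁(V₁/V₂)^(n−1) = 349×(2.43)^0.61 = 599 K; P₂ = P₁(V₁/V₂)^n = 834 kPa.
W = (P₁V₁−P₂V₂)/(n−1) = (200×13.4−834×5.52)/0.61 = -3150 J.
ΔU = nCvΔT = 0.924×20.8×(599−349) = 4810 J.
Q = ΔU + W = 1660 J.
State after step 1: P = 834 kPa, V = 5.52 L, T = 599 K.
Step 2 — Isothermal: T stays 599 K; PV = const ⇒ V₂ = 12.5 L, P₂ = 367 kPa.
ΔU = 0 (ideal gas, T constant).
W = nRT ln(V₂/V₁) = 0.924×8.314×599×ln(2.27) = 3780 J.
Q = ΔU + W = 3780 J.
Net over both steps: W = 625 J, Q = 5430 J, ΔU = 4810 J.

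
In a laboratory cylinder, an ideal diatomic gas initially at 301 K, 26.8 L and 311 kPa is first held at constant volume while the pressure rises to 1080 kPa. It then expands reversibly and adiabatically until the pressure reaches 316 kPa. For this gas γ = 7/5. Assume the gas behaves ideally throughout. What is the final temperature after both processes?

n = P₁V₁/(RT₁) = 311×26.8/(8.314×301) = 3.33 mol.
Step 1 — Isochoric: V stays 26.8 L; P/T = const ⇒ T₂ = 1050 K, P₂ = 1080 kPa.
W = 0 (no volume change).
ΔU = nCvΔT = 3.33×20.8×(1050−301) = 51500 J.
Q = ΔU = 51500 J.
State after step 1: P = 1080 kPa, V = 26.8 L, T = 1050 K.
Step 2 — Adiabatic: T₂/T₁ = (P₂/P₁)^((γ−1)/γ) ⇒ T₂ = 1050×(0.293)^0.286 = 736 K; V₂ = 64.5 L.
ΔU = nCvΔT = 3.33×20.8×(736−1050) = -21400 J.
Q = 0 for an adiabatic process, so W = −ΔU = 21400 J.
Net over both steps: W = 21400 J, Q = 51500 J, ΔU = 30100 J.

736 K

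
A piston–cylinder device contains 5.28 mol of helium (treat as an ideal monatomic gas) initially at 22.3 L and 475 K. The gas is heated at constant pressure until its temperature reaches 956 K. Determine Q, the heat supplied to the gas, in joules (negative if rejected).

52800 J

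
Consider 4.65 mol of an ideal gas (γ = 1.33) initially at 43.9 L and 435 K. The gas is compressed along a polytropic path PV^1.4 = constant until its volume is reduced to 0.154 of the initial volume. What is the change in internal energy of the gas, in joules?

56700 J

P₁ = nRT₁/V₁ = 4.65×8.314×435/43.9 = 383 kPa.
Polytropic n=1.4: T₂ = T₁(V₁/V₂)^(n−1) = 435×(6.49)^0.40 = 919 K; P₂ = P₁(V₁/V₂)^n = 5260 kPa.
For an ideal gas ΔU = nCvΔT with Cv = R/(γ−1) = 25.2 J/(mol·K).
ΔU = 4.65×25.2×(919−435) = 56700 J.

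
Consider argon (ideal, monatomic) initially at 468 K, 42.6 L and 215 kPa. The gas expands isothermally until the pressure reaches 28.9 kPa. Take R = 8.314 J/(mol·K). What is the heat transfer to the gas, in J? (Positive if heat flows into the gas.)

18400 J

n = P₁V₁/(RT₁) = 215×42.6/(8.314×468) = 2.35 mol.
Isothermal: T stays 468 K; PV = const ⇒ V₂ = 317 L, P₂ = 28.9 kPa.
ΔU = 0 (ideal gas, T constant).
W = nRT ln(V₂/V₁) = 2.35×8.314×468×ln(7.44) = 18400 J.
Q = ΔU + W = 18400 J.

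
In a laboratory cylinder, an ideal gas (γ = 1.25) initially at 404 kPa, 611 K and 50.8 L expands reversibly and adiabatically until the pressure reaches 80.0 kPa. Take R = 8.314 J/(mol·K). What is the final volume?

Adiabatic: T₂/T₁ = (P₂/P₁)^((γ−1)/γ) ⇒ T₂ = 611×(0.198)^0.200 = 442 K; V₂ = 186 L.

186 L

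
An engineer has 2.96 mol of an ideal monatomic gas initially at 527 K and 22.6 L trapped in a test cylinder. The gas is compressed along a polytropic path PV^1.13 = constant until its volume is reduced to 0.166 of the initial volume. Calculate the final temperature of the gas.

666 K

P₁ = nRT₁/V₁ = 2.96×8.314×527/22.6 = 574 kPa.
Polytropic n=1.13: T₂ = T₁(V₁/V₂)^(n−1) = 527×(6.02)^0.13 = 666 K; P₂ = P₁(V₁/V₂)^n = 4370 kPa.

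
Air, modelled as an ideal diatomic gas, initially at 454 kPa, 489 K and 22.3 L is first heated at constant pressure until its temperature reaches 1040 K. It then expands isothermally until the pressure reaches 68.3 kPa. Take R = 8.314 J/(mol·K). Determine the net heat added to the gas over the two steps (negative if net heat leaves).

n = P₁V₁/(RT₁) = 454×22.3/(8.314×489) = 2.49 mol.
Step 1 — Isobaric: P stays 454 kPa; V/T = const ⇒ T₂ = 1040 K, V₂ = 47.4 L.
W = PΔV = 454×(47.4−22.3) kPa·L = 11400 J.
ΔU = nCvΔT = 2.49×20.8×(1040−489) = 28500 J.
Q = ΔU + W = nCpΔT = 39900 J.
State after step 1: P = 454 kPa, V = 47.4 L, T = 1040 K.
Step 2 — Isothermal: T stays 1040 K; PV = const ⇒ V₂ = 315 L, P₂ = 68.3 kPa.
ΔU = 0 (ideal gas, T constant).
W = nRT ln(V₂/V₁) = 2.49×8.314×1040×ln(6.65) = 40800 J.
Q = ΔU + W = 40800 J.
Net over both steps: W = 52200 J, Q = 80700 J, ΔU = 28500 J.

80700 J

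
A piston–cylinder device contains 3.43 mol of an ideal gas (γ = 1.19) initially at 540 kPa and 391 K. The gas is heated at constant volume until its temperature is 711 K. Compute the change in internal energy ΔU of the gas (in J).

V₁ = nRT₁/P₁ = 3.43×8.314×391/540 = 20.6 L.
Isochoric: V stays 20.6 L; P/T = const ⇒ T₂ = 711 K, P₂ = 982 kPa.
For an ideal gas ΔU = nCvΔT with Cv = R/(γ−1) = 43.8 J/(mol·K).
ΔU = 3.43×43.8×(711−391) = 48000 J.

48000 J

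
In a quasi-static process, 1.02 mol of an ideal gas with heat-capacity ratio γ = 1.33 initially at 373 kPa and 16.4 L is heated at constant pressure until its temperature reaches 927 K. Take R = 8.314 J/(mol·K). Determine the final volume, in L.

21.1 L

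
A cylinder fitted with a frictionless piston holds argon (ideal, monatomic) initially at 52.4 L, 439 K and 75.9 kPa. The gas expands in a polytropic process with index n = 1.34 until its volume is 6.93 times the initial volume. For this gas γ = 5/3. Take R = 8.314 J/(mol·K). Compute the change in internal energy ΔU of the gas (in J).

-2880 J

n = P₁V₁/(RT₁) = 75.9×52.4/(8.314×439) = 1.09 mol.
Polytropic n=1.34: T₂ = T₁(V₁/V₂)^(n−1) = 439×(0.144)^0.34 = 227 K; P₂ = P₁(V₁/V₂)^n = 5.67 kPa.
For an ideal gas ΔU = nCvΔT with Cv = (3/2)R = 12.5 J/(mol·K).
ΔU = 1.09×12.5×(227−439) = -2880 J.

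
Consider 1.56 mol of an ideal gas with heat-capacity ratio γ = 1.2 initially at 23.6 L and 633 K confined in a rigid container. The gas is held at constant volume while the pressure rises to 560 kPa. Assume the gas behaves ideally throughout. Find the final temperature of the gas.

1020 K

P₁ = nRT₁/V₁ = 1.56×8.314×633/23.6 = 348 kPa.
Isochoric: V stays 23.6 L; P/T = const ⇒ T₂ = 1020 K, P₂ = 560 kPa.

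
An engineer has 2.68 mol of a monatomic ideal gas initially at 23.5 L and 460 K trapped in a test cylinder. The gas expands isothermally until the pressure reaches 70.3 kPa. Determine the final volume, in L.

146 L

P₁ = nRT₁/V₁ = 2.68×8.314×460/23.5 = 436 kPa.
Isothermal: T stays 460 K; PV = const ⇒ V₂ = 146 L, P₂ = 70.3 kPa.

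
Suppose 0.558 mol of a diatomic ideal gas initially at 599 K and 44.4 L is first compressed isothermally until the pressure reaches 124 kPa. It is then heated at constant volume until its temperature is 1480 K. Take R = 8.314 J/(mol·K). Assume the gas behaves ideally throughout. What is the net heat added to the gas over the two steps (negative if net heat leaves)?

P₁ = nRT₁/V₁ = 0.558×8.314×599/44.4 = 62.6 kPa.
Step 1 — Isothermal: T stays 599 K; PV = const ⇒ V₂ = 22.4 L, P₂ = 124 kPa.
ΔU = 0 (ideal gas, T constant).
W = nRT ln(V₂/V₁) = 0.558×8.314×599×ln(0.505) = -1900 J.
Q = ΔU + W = -1900 J.
State after step 1: P = 124 kPa, V = 22.4 L, T = 599 K.
Step 2 — Isochoric: V stays 22.4 L; P/T = const ⇒ T₂ = 1480 K, P₂ = 306 kPa.
W = 0 (no volume change).
ΔU = nCvΔT = 0.558×20.8×(1480−599) = 10200 J.
Q = ΔU = 10200 J.
Net over both steps: W = -1900 J, Q = 8320 J, ΔU = 10200 J.

8320 J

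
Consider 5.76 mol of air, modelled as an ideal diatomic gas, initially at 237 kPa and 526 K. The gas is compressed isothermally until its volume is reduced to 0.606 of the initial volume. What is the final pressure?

391 kPa

V₁ = nRT₁/P₁ = 5.76×8.314×526/237 = 106 L.
Isothermal: T stays 526 K; PV = const ⇒ V₂ = 64.4 L, P₂ = 391 kPa.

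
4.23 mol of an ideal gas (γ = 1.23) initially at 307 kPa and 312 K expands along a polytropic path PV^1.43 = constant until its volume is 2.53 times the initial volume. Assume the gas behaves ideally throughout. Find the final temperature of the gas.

V₁ = nRT₁/P₁ = 4.23×8.314×312/307 = 35.7 L.
Polytropic n=1.43: T₂ = T₁(V₁/V₂)^(n−1) = 312×(0.395)^0.43 = 209 K; P₂ = P₁(V₁/V₂)^n = 81.4 kPa.

209 K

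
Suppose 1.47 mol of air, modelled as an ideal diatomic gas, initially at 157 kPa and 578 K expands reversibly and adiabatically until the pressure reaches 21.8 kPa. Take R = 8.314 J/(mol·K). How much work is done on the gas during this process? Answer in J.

V₁ = nRT₁/P₁ = 1.47×8.314×578/157 = 45.0 L.
Adiabatic: T₂/T₁ = (P₂/P₁)^((γ−1)/γ) ⇒ T₂ = 578×(0.139)^0.286 = 329 K; V₂ = 184 L.
ΔU = nCvΔT = 1.47×20.8×(329−578) = -7610 J.
Q = 0 for an adiabatic process, so W = −ΔU = 7610 J.
Work done on the gas = −W_by = -7610 J.

-7610 J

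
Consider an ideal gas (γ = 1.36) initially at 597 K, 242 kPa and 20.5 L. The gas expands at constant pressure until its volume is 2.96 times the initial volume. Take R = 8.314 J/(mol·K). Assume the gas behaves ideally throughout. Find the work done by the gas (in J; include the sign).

n = P₁V₁/(RT₁) = 242×20.5/(8.314×597) = 1.00 mol.
Isobaric: P stays 242 kPa; V/T = const ⇒ T₂ = 1770 K, V₂ = 60.7 L.
W = PΔV = 242×(60.7−20.5) kPa·L = 9720 J.

9720 J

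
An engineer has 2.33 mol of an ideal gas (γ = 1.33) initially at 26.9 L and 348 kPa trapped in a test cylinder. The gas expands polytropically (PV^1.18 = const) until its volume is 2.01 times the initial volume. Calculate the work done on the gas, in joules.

T₁ = P₁V₁/(nR) = 348×26.9/(2.33×8.314) = 483 K.
Polytropic n=1.18: T₂ = T₁(V₁/V₂)^(n−1) = 483×(0.498)^0.18 = 426 K; P₂ = P₁(V₁/V₂)^n = 153 kPa.
W = (P₁V₁−P₂V₂)/(n−1) = (348×26.9−153×54.1)/0.18 = 6140 J.
Work done on the gas = −W_by = -6140 J.

-6140 J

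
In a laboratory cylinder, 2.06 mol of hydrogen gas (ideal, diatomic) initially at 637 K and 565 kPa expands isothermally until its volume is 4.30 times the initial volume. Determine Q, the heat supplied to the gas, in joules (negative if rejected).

15900 J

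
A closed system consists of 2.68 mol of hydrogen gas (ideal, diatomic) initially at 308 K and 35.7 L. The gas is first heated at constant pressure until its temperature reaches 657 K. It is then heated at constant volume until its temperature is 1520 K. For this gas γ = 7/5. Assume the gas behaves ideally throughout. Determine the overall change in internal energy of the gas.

P₁ = nRT₁/V₁ = 2.68×8.314×308/35.7 = 192 kPa.
Step 1 — Isobaric: P stays 192 kPa; V/T = const ⇒ T₂ = 657 K, V₂ = 76.2 L.
W = PΔV = 192×(76.2−35.7) kPa·L = 7780 J.
ΔU = nCvΔT = 2.68×20.8×(657−308) = 19400 J.
Q = ΔU + W = nCpΔT = 27200 J.
State after step 1: P = 192 kPa, V = 76.2 L, T = 657 K.
Step 2 — Isochoric: V stays 76.2 L; P/T = const ⇒ T₂ = 1520 K, P₂ = 445 kPa.
W = 0 (no volume change).
ΔU = nCvΔT = 2.68×20.8×(1520−657) = 48100 J.
Q = ΔU = 48100 J.
Net over both steps: W = 7780 J, Q = 75300 J, ΔU = 67500 J.

67500 J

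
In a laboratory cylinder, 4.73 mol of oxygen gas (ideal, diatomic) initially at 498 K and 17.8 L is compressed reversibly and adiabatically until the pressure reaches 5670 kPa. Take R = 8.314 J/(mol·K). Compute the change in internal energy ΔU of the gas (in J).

29300 J

P₁ = nRT₁/V₁ = 4.73×8.314×498/17.8 = 1100 kPa.
Adiabatic: T₂/T₁ = (P₂/P₁)^((γ−1)/γ) ⇒ T₂ = 498×(5.15)^0.286 = 796 K; V₂ = 5.52 L.
For an ideal gas ΔU = nCvΔT with Cv = (5/2)R = 20.8 J/(mol·K).
ΔU = 4.73×20.8×(796−498) = 29300 J.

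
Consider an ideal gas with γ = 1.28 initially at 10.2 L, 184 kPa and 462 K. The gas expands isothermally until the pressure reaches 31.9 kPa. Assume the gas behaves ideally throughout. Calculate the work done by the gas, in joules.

n = P₁V₁/(RT₁) = 184×10.2/(8.314×462) = 0.489 mol.
Isothermal: T stays 462 K; PV = const ⇒ V₂ = 58.8 L, P₂ = 31.9 kPa.
W = nRT ln(V₂/V₁) = 0.489×8.314×462×ln(5.77) = 3290 J.

3290 J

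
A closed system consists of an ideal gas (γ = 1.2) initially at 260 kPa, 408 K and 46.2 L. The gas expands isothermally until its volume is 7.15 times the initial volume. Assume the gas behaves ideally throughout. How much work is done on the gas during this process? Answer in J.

n = P₁V₁/(RT₁) = 260×46.2/(8.314×408) = 3.54 mol.
Isothermal: T stays 408 K; PV = const ⇒ V₂ = 330 L, P₂ = 36.4 kPa.
W = nRT ln(V₂/V₁) = 3.54×8.314×408×ln(7.15) = 23600 J.
Work done on the gas = −W_by = -23600 J.

-23600 J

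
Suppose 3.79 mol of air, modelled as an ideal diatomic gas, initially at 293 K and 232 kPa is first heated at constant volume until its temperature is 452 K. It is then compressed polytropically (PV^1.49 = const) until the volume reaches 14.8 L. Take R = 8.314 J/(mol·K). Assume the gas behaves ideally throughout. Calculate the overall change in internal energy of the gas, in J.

34700 J

V₁ = nRT₁/P₁ = 3.79×8.314×293/232 = 39.8 L.
Step 1 — Isochoric: V stays 39.8 L; P/T = const ⇒ T₂ = 452 K, P₂ = 358 kPa.
W = 0 (no volume change).
ΔU = nCvΔT = 3.79×20.8×(452−293) = 12500 J.
Q = ΔU = 12500 J.
State after step 1: P = 358 kPa, V = 39.8 L, T = 452 K.
Step 2 — Polytropic n=1.49: T₂ = T₁(V₁/V₂)^(n−1) = 452×(2.69)^0.49 = 734 K; P₂ = P₁(V₁/V₂)^n = 1560 kPa.
W = (P₁V₁−P₂V₂)/(n−1) = (358×39.8−1560×14.8)/0.49 = -18100 J.
ΔU = nCvΔT = 3.79×20.8×(734−452) = 22200 J.
Q = ΔU + W = 4080 J.
Net over both steps: W = -18100 J, Q = 16600 J, ΔU = 34700 J.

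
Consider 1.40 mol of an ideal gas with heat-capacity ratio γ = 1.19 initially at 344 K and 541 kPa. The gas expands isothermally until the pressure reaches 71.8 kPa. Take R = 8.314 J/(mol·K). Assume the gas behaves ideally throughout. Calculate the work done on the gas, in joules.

-8090 J

V₁ = nRT₁/P₁ = 1.40×8.314×344/541 = 7.40 L.
Isothermal: T stays 344 K; PV = const ⇒ V₂ = 55.8 L, P₂ = 71.8 kPa.
W = nRT ln(V₂/V₁) = 1.40×8.314×344×ln(7.53) = 8090 J.
Work done on the gas = −W_by = -8090 J.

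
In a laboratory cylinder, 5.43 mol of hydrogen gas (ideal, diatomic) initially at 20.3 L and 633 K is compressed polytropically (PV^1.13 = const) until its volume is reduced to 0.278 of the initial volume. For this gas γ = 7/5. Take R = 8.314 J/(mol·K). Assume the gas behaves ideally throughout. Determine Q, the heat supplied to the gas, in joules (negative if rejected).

-26900 J

P₁ = nRT₁/V₁ = 5.43×8.314×633/20.3 = 1410 kPa.
Polytropic n=1.13: T₂ = T₁(V₁/V₂)^(n−1) = 633×(3.60)^0.13 = 748 K; P₂ = P₁(V₁/V₂)^n = 5980 kPa.
W = (P₁V₁−P₂V₂)/(n−1) = (1410×20.3−5980×5.64)/0.13 = -39800 J.
ΔU = nCvΔT = 5.43×20.8×(748−633) = 12900 J.
Q = ΔU + W = -26900 J.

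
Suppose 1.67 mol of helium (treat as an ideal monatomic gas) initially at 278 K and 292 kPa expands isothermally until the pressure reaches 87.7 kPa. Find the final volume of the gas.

V₁ = nRT₁/P₁ = 1.67×8.314×278/292 = 13.2 L.
Isothermal: T stays 278 K; PV = const ⇒ V₂ = 44.0 L, P₂ = 87.7 kPa.

44.0 L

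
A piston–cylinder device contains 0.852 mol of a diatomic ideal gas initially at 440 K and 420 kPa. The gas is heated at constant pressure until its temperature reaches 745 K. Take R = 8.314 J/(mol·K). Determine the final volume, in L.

V₁ = nRT₁/P₁ = 0.852×8.314×440/420 = 7.42 L.
Isobaric: P stays 420 kPa; V/T = const ⇒ T₂ = 745 K, V₂ = 12.6 L.

12.6 L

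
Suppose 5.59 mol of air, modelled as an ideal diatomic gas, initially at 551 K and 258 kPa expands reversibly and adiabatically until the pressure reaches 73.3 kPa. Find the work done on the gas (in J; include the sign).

-19300 J

V₁ = nRT₁/P₁ = 5.59×8.314×551/258 = 99.3 L.
Adiabatic: T₂/T₁ = (P₂/P₁)^((γ−1)/γ) ⇒ T₂ = 551×(0.284)^0.286 = 385 K; V₂ = 244 L.
ΔU = nCvΔT = 5.59×20.8×(385−551) = -19300 J.
Q = 0 for an adiabatic process, so W = −ΔU = 19300 J.
Work done on the gas = −W_by = -19300 J.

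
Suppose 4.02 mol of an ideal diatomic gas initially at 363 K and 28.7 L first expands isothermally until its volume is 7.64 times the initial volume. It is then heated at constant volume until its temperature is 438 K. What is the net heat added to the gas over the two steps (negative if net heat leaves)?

30900 J

P₁ = nRT₁/V₁ = 4.02×8.314×363/28.7 = 423 kPa.
Step 1 — Isothermal: T stays 363 K; PV = const ⇒ V₂ = 219 L, P₂ = 55.3 kPa.
ΔU = 0 (ideal gas, T constant).
W = nRT ln(V₂/V₁) = 4.02×8.314×363×ln(7.64) = 24700 J.
Q = ΔU + W = 24700 J.
State after step 1: P = 55.3 kPa, V = 219 L, T = 363 K.
Step 2 — Isochoric: V stays 219 L; P/T = const ⇒ T₂ = 438 K, P₂ = 66.8 kPa.
W = 0 (no volume change).
ΔU = nCvΔT = 4.02×20.8×(438−363) = 6270 J.
Q = ΔU = 6270 J.
Net over both steps: W = 24700 J, Q = 30900 J, ΔU = 6270 J.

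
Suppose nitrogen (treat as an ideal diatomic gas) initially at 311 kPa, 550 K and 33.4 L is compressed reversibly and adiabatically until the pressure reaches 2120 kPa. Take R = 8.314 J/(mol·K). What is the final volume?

8.48 L

Adiabatic: T₂/T₁ = (P₂/P₁)^((γ−1)/γ) ⇒ T₂ = 550×(6.82)^0.286 = 952 K; V₂ = 8.48 L.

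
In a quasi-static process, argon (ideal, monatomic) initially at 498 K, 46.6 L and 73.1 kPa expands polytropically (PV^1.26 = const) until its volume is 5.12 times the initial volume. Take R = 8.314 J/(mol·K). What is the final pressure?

Polytropic n=1.26: T₂ = T₁(V₁/V₂)^(n−1) = 498×(0.195)^0.26 = 326 K; P₂ = P₁(V₁/V₂)^n = 9.34 kPa.

9.34 kPa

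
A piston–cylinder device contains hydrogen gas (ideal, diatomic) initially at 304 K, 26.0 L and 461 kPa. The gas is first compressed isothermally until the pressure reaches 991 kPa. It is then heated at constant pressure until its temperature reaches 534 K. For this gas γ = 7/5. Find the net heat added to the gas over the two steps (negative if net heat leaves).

n = P₁V₁/(RT₁) = 461×26.0/(8.314×304) = 4.74 mol.
Step 1 — Isothermal: T stays 304 K; PV = const ⇒ V₂ = 12.1 L, P₂ = 991 kPa.
ΔU = 0 (ideal gas, T constant).
W = nRT ln(V₂/V₁) = 4.74×8.314×304×ln(0.465) = -9170 J.
Q = ΔU + W = -9170 J.
State after step 1: P = 991 kPa, V = 12.1 L, T = 304 K.
Step 2 — Isobaric: P stays 991 kPa; V/T = const ⇒ T₂ = 534 K, V₂ = 21.2 L.
W = PΔV = 991×(21.2−12.1) kPa·L = 9070 J.
ΔU = nCvΔT = 4.74×20.8×(534−304) = 22700 J.
Q = ΔU + W = nCpΔT = 31700 J.
Net over both steps: W = -105 J, Q = 22600 J, ΔU = 22700 J.

22600 J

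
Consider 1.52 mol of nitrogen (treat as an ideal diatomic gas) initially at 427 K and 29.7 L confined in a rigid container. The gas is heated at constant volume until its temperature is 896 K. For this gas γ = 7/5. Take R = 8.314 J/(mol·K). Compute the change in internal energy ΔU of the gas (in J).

14800 J

P₁ = nRT₁/V₁ = 1.52×8.314×427/29.7 = 182 kPa.
Isochoric: V stays 29.7 L; P/T = const ⇒ T₂ = 896 K, P₂ = 381 kPa.
For an ideal gas ΔU = nCvΔT with Cv = (5/2)R = 20.8 J/(mol·K).
ΔU = 1.52×20.8×(896−427) = 14800 J.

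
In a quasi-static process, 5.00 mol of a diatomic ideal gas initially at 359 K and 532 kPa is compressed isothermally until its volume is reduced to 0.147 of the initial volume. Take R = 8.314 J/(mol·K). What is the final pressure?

V₁ = nRT₁/P₁ = 5.00×8.314×359/532 = 28.1 L.
Isothermal: T stays 359 K; PV = const ⇒ V₂ = 4.12 L, P₂ = 3620 kPa.

3620 kPa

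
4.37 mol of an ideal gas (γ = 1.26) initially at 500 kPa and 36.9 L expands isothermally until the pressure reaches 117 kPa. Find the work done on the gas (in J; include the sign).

-26800 J

T₁ = P₁V₁/(nR) = 500×36.9/(4.37×8.314) = 508 K.
Isothermal: T stays 508 K; PV = const ⇒ V₂ = 158 L, P₂ = 117 kPa.
W = nRT ln(V₂/V₁) = 4.37×8.314×508×ln(4.27) = 26800 J.
Work done on the gas = −W_by = -26800 J.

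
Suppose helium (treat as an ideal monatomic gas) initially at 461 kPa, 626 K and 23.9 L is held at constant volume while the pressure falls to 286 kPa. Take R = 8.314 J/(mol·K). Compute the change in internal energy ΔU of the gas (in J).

n = P₁V₁/(RT₁) = 461×23.9/(8.314×626) = 2.12 mol.
Isochoric: V stays 23.9 L; P/T = const ⇒ T₂ = 388 K, P₂ = 286 kPa.
For an ideal gas ΔU = nCvΔT with Cv = (3/2)R = 12.5 J/(mol·K).
ΔU = 2.12×12.5×(388−626) = -6270 J.

-6270 J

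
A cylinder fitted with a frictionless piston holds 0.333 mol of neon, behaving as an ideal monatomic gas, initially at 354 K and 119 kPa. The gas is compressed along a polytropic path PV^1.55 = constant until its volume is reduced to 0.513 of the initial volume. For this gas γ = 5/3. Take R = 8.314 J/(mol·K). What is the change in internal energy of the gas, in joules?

652 J

V₁ = nRT₁/P₁ = 0.333×8.314×354/119 = 8.24 L.
Polytropic n=1.55: T₂ = T₁(V₁/V₂)^(n−1) = 354×(1.95)^0.55 = 511 K; P₂ = P₁(V₁/V₂)^n = 335 kPa.
For an ideal gas ΔU = nCvΔT with Cv = (3/2)R = 12.5 J/(mol·K).
ΔU = 0.333×12.5×(511−354) = 652 J.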